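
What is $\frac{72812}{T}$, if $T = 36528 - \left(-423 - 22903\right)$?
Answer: $\frac{36406}{29927} \approx 1.2165$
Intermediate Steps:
$T = 59854$ ($T = 36528 - \left(-423 - 22903\right) = 36528 - -23326 = 36528 + 23326 = 59854$)
$\frac{72812}{T} = \frac{72812}{59854} = 72812 \cdot \frac{1}{59854} = \frac{36406}{29927}$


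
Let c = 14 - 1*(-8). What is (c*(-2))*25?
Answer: -1100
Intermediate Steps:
c = 22 (c = 14 + 8 = 22)
(c*(-2))*25 = (22*(-2))*25 = -44*25 = -1100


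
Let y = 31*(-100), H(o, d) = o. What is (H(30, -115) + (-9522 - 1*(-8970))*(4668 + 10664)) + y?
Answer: -8466334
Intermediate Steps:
y = -3100
(H(30, -115) + (-9522 - 1*(-8970))*(4668 + 10664)) + y = (30 + (-9522 - 1*(-8970))*(4668 + 10664)) - 3100 = (30 + (-9522 + 8970)*15332) - 3100 = (30 - 552*15332) - 3100 = (30 - 8463264) - 3100 = -8463234 - 3100 = -8466334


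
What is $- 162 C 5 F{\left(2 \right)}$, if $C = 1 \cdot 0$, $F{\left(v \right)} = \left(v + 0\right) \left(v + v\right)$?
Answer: $0$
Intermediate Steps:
$F{\left(v \right)} = 2 v^{2}$ ($F{\left(v \right)} = v 2 v = 2 v^{2}$)
$C = 0$
$- 162 C 5 F{\left(2 \right)} = - 162 \cdot 0 \cdot 5 \cdot 2 \cdot 2^{2} = - 162 \cdot 0 \cdot 2 \cdot 4 = - 162 \cdot 0 \cdot 8 = \left(-162\right) 0 = 0$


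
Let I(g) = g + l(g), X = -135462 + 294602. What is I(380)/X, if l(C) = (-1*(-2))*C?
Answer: 57/7957 ≈ 0.0071635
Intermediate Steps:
l(C) = 2*C
X = 159140
I(g) = 3*g (I(g) = g + 2*g = 3*g)
I(380)/X = (3*380)/159140 = 1140*(1/159140) = 57/7957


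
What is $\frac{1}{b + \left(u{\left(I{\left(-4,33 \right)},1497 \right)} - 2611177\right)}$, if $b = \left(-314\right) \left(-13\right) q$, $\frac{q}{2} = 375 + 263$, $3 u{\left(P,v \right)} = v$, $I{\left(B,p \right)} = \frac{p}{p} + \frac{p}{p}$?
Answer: $\frac{1}{2597954} \approx 3.8492 \cdot 10^{-7}$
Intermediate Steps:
$I{\left(B,p \right)} = 2$ ($I{\left(B,p \right)} = 1 + 1 = 2$)
$u{\left(P,v \right)} = \frac{v}{3}$
$q = 1276$ ($q = 2 \left(375 + 263\right) = 2 \cdot 638 = 1276$)
$b = 5208632$ ($b = \left(-314\right) \left(-13\right) 1276 = 4082 \cdot 1276 = 5208632$)
$\frac{1}{b + \left(u{\left(I{\left(-4,33 \right)},1497 \right)} - 2611177\right)} = \frac{1}{5208632 + \left(\frac{1}{3} \cdot 1497 - 2611177\right)} = \frac{1}{5208632 + \left(499 - 2611177\right)} = \frac{1}{5208632 - 2610678} = \frac{1}{2597954}$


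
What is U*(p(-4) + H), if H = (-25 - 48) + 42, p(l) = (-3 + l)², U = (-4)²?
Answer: 288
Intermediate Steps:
U = 16
H = -31 (H = -73 + 42 = -31)
U*(p(-4) + H) = 16*((-3 - 4)² - 31) = 16*((-7)² - 31) = 16*(49 - 31) = 16*18 = 288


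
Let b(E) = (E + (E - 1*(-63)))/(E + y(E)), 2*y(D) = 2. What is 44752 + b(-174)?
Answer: 7742381/173 ≈ 44754.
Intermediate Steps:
y(D) = 1 (y(D) = (1/2)*2 = 1)
b(E) = (63 + 2*E)/(1 + E) (b(E) = (E + (E - 1*(-63)))/(E + 1) = (E + (E + 63))/(1 + E) = (E + (63 + E))/(1 + E) = (63 + 2*E)/(1 + E))
44752 + b(-174) = 44752 + (63 + 2*(-174))/(1 - 174) = 44752 + (63 - 348)/(-173) = 44752 - 1/173*(-285) = 44752 + 285/173 = 7742381/173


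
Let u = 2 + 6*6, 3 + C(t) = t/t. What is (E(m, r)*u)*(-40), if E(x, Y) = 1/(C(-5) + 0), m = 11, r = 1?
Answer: 760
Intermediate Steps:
C(t) = -2 (C(t) = -3 + t/t = -3 + 1 = -2)
E(x, Y) = -½ (E(x, Y) = 1/(-2 + 0) = 1/(-2) = -½)
u = 38 (u = 2 + 36 = 38)
(E(m, r)*u)*(-40) = -½*38*(-40) = -19*(-40) = 760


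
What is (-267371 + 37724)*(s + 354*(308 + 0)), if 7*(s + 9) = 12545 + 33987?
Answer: -185943568371/7 ≈ -2.6563e+10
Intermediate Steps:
s = 46469/7 (s = -9 + (12545 + 33987)/7 = -9 + (1/7)*46532 = -9 + 46532/7 = 46469/7 ≈ 6638.4)
(-267371 + 37724)*(s + 354*(308 + 0)) = (-267371 + 37724)*(46469/7 + 354*(308 + 0)) = -229647*(46469/7 + 354*308) = -229647*(46469/7 + 109032) = -229647*809693/7 = -185943568371/7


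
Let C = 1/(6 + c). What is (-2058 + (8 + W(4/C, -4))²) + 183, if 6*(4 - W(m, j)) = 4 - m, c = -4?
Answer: -15431/9 ≈ -1714.6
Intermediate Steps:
C = ½ (C = 1/(6 - 4) = 1/2 = ½ ≈ 0.50000)
W(m, j) = 10/3 + m/6 (W(m, j) = 4 - (4 - m)/6 = 4 + (-⅔ + m/6) = 10/3 + m/6)
(-2058 + (8 + W(4/C, -4))²) + 183 = (-2058 + (8 + (10/3 + (4/(½))/6))²) + 183 = (-2058 + (8 + (10/3 + (4*2)/6))²) + 183 = (-2058 + (8 + (10/3 + (⅙)*8))²) + 183 = (-2058 + (8 + (10/3 + 4/3))²) + 183 = (-2058 + (8 + 14/3)²) + 183 = (-2058 + (38/3)²) + 183 = (-2058 + 1444/9) + 183 = -17078/9 + 183 = -15431/9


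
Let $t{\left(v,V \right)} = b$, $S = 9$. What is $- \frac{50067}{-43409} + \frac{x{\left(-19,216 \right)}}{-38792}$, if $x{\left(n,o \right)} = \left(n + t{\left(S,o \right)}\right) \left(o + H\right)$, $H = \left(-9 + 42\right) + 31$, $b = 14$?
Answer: $\frac{250371458}{210490241} \approx 1.1895$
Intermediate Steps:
$t{\left(v,V \right)} = 14$
$H = 64$ ($H = 33 + 31 = 64$)
$x{\left(n,o \right)} = \left(14 + n\right) \left(64 + o\right)$ ($x{\left(n,o \right)} = \left(n + 14\right) \left(o + 64\right) = \left(14 + n\right) \left(64 + o\right)$)
$- \frac{50067}{-43409} + \frac{x{\left(-19,216 \right)}}{-38792} = - \frac{50067}{-43409} + \frac{896 + 14 \cdot 216 + 64 \left(-19\right) - 4104}{-38792} = \left(-50067\right) \left(- \frac{1}{43409}\right) + \left(896 + 3024 - 1216 - 4104\right) \left(- \frac{1}{38792}\right) = \frac{50067}{43409} - - \frac{175}{4849} = \frac{50067}{43409} + \frac{175}{4849} = \frac{250371458}{210490241}$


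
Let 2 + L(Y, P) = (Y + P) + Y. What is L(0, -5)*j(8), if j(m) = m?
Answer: -56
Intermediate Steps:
L(Y, P) = -2 + P + 2*Y (L(Y, P) = -2 + ((Y + P) + Y) = -2 + ((P + Y) + Y) = -2 + (P + 2*Y) = -2 + P + 2*Y)
L(0, -5)*j(8) = (-2 - 5 + 2*0)*8 = (-2 - 5 + 0)*8 = -7*8 = -56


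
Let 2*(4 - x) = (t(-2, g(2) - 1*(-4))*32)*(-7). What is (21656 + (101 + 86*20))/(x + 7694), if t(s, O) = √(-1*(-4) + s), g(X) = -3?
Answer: 90362973/29617058 - 657356*√2/14808529 ≈ 2.9883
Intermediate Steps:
t(s, O) = √(4 + s)
x = 4 + 112*√2 (x = 4 - √(4 - 2)*32*(-7)/2 = 4 - √2*32*(-7)/2 = 4 - 32*√2*(-7)/2 = 4 - (-112)*√2 = 4 + 112*√2 ≈ 162.39)
(21656 + (101 + 86*20))/(x + 7694) = (21656 + (101 + 86*20))/((4 + 112*√2) + 7694) = (21656 + (101 + 1720))/(7698 + 112*√2) = (21656 + 1821)/(7698 + 112*√2) = 23477/(7698 + 112*√2)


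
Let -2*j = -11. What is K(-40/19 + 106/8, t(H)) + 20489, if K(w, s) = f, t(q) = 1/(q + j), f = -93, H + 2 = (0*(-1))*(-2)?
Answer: 20396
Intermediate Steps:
j = 11/2 (j = -1/2*(-11) = 11/2 ≈ 5.5000)
H = -2 (H = -2 + (0*(-1))*(-2) = -2 + 0*(-2) = -2 + 0 = -2)
t(q) = 1/(11/2 + q) (t(q) = 1/(q + 11/2) = 1/(11/2 + q))
K(w, s) = -93
K(-40/19 + 106/8, t(H)) + 20489 = -93 + 20489 = 20396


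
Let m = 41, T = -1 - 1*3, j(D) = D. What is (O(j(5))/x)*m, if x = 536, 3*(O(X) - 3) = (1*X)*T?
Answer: -451/1608 ≈ -0.28047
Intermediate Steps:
T = -4 (T = -1 - 3 = -4)
O(X) = 3 - 4*X/3 (O(X) = 3 + ((1*X)*(-4))/3 = 3 + (X*(-4))/3 = 3 + (-4*X)/3 = 3 - 4*X/3)
(O(j(5))/x)*m = ((3 - 4/3*5)/536)*41 = ((3 - 20/3)*(1/536))*41 = -11/3*1/536*41 = -11/1608*41 = -451/1608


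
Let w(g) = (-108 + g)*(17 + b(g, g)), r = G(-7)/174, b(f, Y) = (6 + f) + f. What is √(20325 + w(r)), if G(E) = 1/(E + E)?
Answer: √105870676886/2436 ≈ 133.57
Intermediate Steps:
b(f, Y) = 6 + 2*f
G(E) = 1/(2*E)
r = -1/2436 (r = ((½)/(-7))/174 = ((½)*(-⅐))*(1/174) = -1/14*1/174 = -1/2436 ≈ -0.00041051)
w(g) = (-108 + g)*(23 + 2*g) (w(g) = (-108 + g)*(17 + (6 + 2*g)) = (-108 + g)*(23 + 2*g))
√(20325 + w(r)) = √(20325 + (-2484 - 193*(-1/2436) + 2*(-1/2436)²)) = √(20325 + (-2484 + 193/2436 + 2*(1/5934096))) = √(20325 + (-2484 + 193/2436 + 1/2967048)) = √(20325 - 7369912157/2967048) = √(52935338443/2967048) = √105870676886/2436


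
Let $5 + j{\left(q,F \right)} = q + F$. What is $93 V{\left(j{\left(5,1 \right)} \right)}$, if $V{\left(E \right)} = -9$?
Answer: $-837$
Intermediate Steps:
$j{\left(q,F \right)} = -5 + F + q$ ($j{\left(q,F \right)} = -5 + \left(q + F\right) = -5 + \left(F + q\right) = -5 + F + q$)
$93 V{\left(j{\left(5,1 \right)} \right)} = 93 \left(-9\right) = -837$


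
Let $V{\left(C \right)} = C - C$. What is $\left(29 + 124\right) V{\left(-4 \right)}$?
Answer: $0$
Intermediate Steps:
$V{\left(C \right)} = 0$
$\left(29 + 124\right) V{\left(-4 \right)} = \left(29 + 124\right) 0 = 153 \cdot 0 = 0$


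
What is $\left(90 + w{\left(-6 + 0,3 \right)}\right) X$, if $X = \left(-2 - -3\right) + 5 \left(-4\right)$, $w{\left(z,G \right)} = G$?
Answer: $-1767$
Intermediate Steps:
$X = -19$ ($X = \left(-2 + 3\right) - 20 = 1 - 20 = -19$)
$\left(90 + w{\left(-6 + 0,3 \right)}\right) X = \left(90 + 3\right) \left(-19\right) = 93 \left(-19\right) = -1767$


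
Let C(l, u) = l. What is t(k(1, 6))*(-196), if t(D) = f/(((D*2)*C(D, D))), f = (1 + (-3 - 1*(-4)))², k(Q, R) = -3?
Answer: -392/9 ≈ -43.556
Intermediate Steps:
f = 4 (f = (1 + (-3 + 4))² = (1 + 1)² = 2² = 4)
t(D) = 2/D² (t(D) = 4/(((D*2)*D)) = 4/(((2*D)*D)) = 4/((2*D²)) = 4*(1/(2*D²)) = 2/D²)
t(k(1, 6))*(-196) = (2/(-3)²)*(-196) = (2*(⅑))*(-196) = (2/9)*(-196) = -392/9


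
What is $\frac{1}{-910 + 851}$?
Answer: $- \frac{1}{59} \approx -0.016949$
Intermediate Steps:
$\frac{1}{-910 + 851} = \frac{1}{-59} = - \frac{1}{59}$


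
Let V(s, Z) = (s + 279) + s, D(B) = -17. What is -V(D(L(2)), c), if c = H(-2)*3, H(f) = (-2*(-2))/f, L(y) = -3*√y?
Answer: -245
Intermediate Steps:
H(f) = 4/f
c = -6 (c = (4/(-2))*3 = (4*(-½))*3 = -2*3 = -6)
V(s, Z) = 279 + 2*s (V(s, Z) = (279 + s) + s = 279 + 2*s)
-V(D(L(2)), c) = -(279 + 2*(-17)) = -(279 - 34) = -1*245 = -245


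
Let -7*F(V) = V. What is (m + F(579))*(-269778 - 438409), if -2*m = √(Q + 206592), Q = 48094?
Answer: 410040273/7 + 708187*√254686/2 ≈ 2.3728e+8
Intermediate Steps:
F(V) = -V/7
m = -√254686/2 (m = -√(48094 + 206592)/2 = -√254686/2 ≈ -252.33)
(m + F(579))*(-269778 - 438409) = (-√254686/2 - ⅐*579)*(-269778 - 438409) = (-√254686/2 - 579/7)*(-708187) = (-579/7 - √254686/2)*(-708187) = 410040273/7 + 708187*√254686/2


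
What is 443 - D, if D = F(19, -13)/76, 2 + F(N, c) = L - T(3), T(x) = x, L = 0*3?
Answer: 33673/76 ≈ 443.07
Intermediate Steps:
L = 0
F(N, c) = -5 (F(N, c) = -2 + (0 - 1*3) = -2 + (0 - 3) = -2 - 3 = -5)
D = -5/76 ≈ -0.065789
443 - D = 443 - 1*(-5/76) = 443 + 5/76 = 33673/76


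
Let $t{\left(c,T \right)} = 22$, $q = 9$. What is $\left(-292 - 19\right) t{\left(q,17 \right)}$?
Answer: $-6842$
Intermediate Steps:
$\left(-292 - 19\right) t{\left(q,17 \right)} = \left(-292 - 19\right) 22 = \left(-311\right) 22 = -6842$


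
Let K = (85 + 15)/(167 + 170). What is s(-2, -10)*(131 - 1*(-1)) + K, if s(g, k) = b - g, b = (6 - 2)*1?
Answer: 267004/337 ≈ 792.30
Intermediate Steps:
b = 4 (b = 4*1 = 4)
K = 100/337 ≈ 0.29674
s(g, k) = 4 - g
s(-2, -10)*(131 - 1*(-1)) + K = (4 - 1*(-2))*(131 - 1*(-1)) + 100/337 = (4 + 2)*(131 + 1) + 100/337 = 6*132 + 100/337 = 792 + 100/337 = 267004/337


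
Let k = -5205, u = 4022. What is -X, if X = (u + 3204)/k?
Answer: 7226/5205 ≈ 1.3883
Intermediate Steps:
X = -7226/5205 (X = (4022 + 3204)/(-5205) = 7226*(-1/5205) = -7226/5205 ≈ -1.3883)
-X = -1*(-7226/5205) = 7226/5205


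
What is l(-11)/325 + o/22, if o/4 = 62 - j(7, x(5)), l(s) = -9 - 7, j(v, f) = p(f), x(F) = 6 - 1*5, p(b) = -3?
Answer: 42074/3575 ≈ 11.769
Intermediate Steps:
x(F) = 1 (x(F) = 6 - 5 = 1)
j(v, f) = -3
l(s) = -16
o = 260 (o = 4*(62 - 1*(-3)) = 4*(62 + 3) = 4*65 = 260)
l(-11)/325 + o/22 = -16/325 + 260/22 = -16*1/325 + 260*(1/22) = -16/325 + 130/11 = 42074/3575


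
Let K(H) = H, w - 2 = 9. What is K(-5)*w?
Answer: -55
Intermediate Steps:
w = 11 (w = 2 + 9 = 11)
K(-5)*w = -5*11 = -55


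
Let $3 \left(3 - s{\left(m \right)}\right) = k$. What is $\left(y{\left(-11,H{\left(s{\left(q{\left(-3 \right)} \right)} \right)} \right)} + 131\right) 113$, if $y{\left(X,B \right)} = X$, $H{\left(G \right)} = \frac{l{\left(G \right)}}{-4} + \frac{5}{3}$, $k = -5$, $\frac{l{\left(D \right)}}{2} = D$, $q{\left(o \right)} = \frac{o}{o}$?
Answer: $13560$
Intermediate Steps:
$q{\left(o \right)} = 1$
$l{\left(D \right)} = 2 D$
$s{\left(m \right)} = \frac{14}{3}$ ($s{\left(m \right)} = 3 - - \frac{5}{3} = 3 + \frac{5}{3} = \frac{14}{3}$)
$H{\left(G \right)} = \frac{5}{3} - \frac{G}{2}$ ($H{\left(G \right)} = \frac{2 G}{-4} + \frac{5}{3} = 2 G \left(- \frac{1}{4}\right) + 5 \cdot \frac{1}{3} = - \frac{G}{2} + \frac{5}{3} = \frac{5}{3} - \frac{G}{2}$)
$\left(y{\left(-11,H{\left(s{\left(q{\left(-3 \right)} \right)} \right)} \right)} + 131\right) 113 = \left(-11 + 131\right) 113 = 120 \cdot 113 = 13560$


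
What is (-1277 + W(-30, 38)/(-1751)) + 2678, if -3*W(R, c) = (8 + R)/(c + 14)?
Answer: 191345767/136578 ≈ 1401.0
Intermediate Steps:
W(R, c) = -(8 + R)/(3*(14 + c)) (W(R, c) = -(8 + R)/(3*(c + 14)) = -(8 + R)/(3*(14 + c)))
(-1277 + W(-30, 38)/(-1751)) + 2678 = (-1277 + ((-8 - 1*(-30))/(3*(14 + 38)))/(-1751)) + 2678 = (-1277 + ((⅓)*(-8 + 30)/52)*(-1/1751)) + 2678 = (-1277 + ((⅓)*(1/52)*22)*(-1/1751)) + 2678 = (-1277 + (11/78)*(-1/1751)) + 2678 = (-1277 - 11/136578) + 2678 = -174410117/136578 + 2678 = 191345767/136578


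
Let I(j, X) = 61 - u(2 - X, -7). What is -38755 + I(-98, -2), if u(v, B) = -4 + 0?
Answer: -38690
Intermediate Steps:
u(v, B) = -4
I(j, X) = 65 (I(j, X) = 61 - 1*(-4) = 61 + 4 = 65)
-38755 + I(-98, -2) = -38755 + 65 = -38690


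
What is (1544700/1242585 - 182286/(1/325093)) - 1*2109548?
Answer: -4909205824059514/82839 ≈ -5.9262e+10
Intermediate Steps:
(1544700/1242585 - 182286/(1/325093)) - 1*2109548 = (1544700*(1/1242585) - 182286/1/325093) - 2109548 = (102980/82839 - 182286*325093) - 2109548 = (102980/82839 - 59259902598) - 2109548 = -4909031071212742/82839 - 2109548 = -4909205824059514/82839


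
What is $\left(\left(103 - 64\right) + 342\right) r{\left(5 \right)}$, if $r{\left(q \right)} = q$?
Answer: $1905$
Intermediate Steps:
$\left(\left(103 - 64\right) + 342\right) r{\left(5 \right)} = \left(\left(103 - 64\right) + 342\right) 5 = \left(39 + 342\right) 5 = 381 \cdot 5 = 1905$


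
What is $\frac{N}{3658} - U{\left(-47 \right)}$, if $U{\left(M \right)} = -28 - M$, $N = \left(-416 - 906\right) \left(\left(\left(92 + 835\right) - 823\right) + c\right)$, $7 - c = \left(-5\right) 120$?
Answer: $- \frac{504722}{1829} \approx -275.96$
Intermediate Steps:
$c = 607$ ($c = 7 - \left(-5\right) 120 = 7 - -600 = 7 + 600 = 607$)
$N = -939942$ ($N = \left(-416 - 906\right) \left(\left(\left(92 + 835\right) - 823\right) + 607\right) = - 1322 \left(\left(927 - 823\right) + 607\right) = - 1322 \left(104 + 607\right) = \left(-1322\right) 711 = -939942$)
$\frac{N}{3658} - U{\left(-47 \right)} = - \frac{939942}{3658} - \left(-28 - -47\right) = \left(-939942\right) \frac{1}{3658} - \left(-28 + 47\right) = - \frac{469971}{1829} - 19 = - \frac{504722}{1829}$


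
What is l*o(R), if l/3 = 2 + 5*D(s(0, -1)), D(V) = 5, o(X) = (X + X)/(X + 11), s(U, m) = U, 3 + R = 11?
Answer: 1296/19 ≈ 68.211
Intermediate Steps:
R = 8 (R = -3 + 11 = 8)
o(X) = 2*X/(11 + X) (o(X) = (2*X)/(11 + X) = 2*X/(11 + X))
l = 81 (l = 3*(2 + 5*5) = 3*(2 + 25) = 3*27 = 81)
l*o(R) = 81*(2*8/(11 + 8)) = 81*(2*8/19) = 81*(2*8*(1/19)) = 81*(16/19) = 1296/19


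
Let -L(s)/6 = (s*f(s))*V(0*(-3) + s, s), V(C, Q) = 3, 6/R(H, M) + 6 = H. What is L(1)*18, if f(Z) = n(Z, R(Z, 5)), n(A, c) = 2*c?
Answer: 3888/5 ≈ 777.60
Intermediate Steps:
R(H, M) = 6/(-6 + H)
f(Z) = 12/(-6 + Z) (f(Z) = 2*(6/(-6 + Z)) = 12/(-6 + Z))
L(s) = -216*s/(-6 + s) (L(s) = -6*s*(12/(-6 + s))*3 = -6*12*s/(-6 + s)*3 = -216*s/(-6 + s))
L(1)*18 = -216*1/(-6 + 1)*18 = -216*1/(-5)*18 = -216*1*(-⅕)*18 = (216/5)*18 = 3888/5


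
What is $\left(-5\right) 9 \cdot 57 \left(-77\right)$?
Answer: $197505$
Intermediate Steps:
$\left(-5\right) 9 \cdot 57 \left(-77\right) = \left(-45\right) 57 \left(-77\right) = \left(-2565\right) \left(-77\right) = 197505$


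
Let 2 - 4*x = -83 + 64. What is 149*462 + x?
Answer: 275373/4 ≈ 68843.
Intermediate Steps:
x = 21/4 (x = ½ - (-83 + 64)/4 = ½ - ¼*(-19) = ½ + 19/4 = 21/4 ≈ 5.2500)
149*462 + x = 149*462 + 21/4 = 68838 + 21/4 = 275373/4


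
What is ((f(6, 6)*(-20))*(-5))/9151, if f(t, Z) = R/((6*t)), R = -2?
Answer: -50/82359 ≈ -0.00060710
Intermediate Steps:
f(t, Z) = -1/(3*t) (f(t, Z) = -2*1/(6*t) = -1/(3*t))
((f(6, 6)*(-20))*(-5))/9151 = ((-1/3/6*(-20))*(-5))/9151 = ((-1/3*1/6*(-20))*(-5))*(1/9151) = (-1/18*(-20)*(-5))*(1/9151) = ((10/9)*(-5))*(1/9151) = -50/9*1/9151 = -50/82359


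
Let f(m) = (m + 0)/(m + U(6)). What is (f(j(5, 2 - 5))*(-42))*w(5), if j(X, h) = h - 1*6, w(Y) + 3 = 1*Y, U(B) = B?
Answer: -252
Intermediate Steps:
w(Y) = -3 + Y (w(Y) = -3 + 1*Y = -3 + Y)
j(X, h) = -6 + h (j(X, h) = h - 6 = -6 + h)
f(m) = m/(6 + m) (f(m) = (m + 0)/(m + 6) = m/(6 + m))
(f(j(5, 2 - 5))*(-42))*w(5) = (((-6 + (2 - 5))/(6 + (-6 + (2 - 5))))*(-42))*(-3 + 5) = (((-6 - 3)/(6 + (-6 - 3)))*(-42))*2 = (-9/(6 - 9)*(-42))*2 = (-9/(-3)*(-42))*2 = (-9*(-⅓)*(-42))*2 = (3*(-42))*2 = -126*2 = -252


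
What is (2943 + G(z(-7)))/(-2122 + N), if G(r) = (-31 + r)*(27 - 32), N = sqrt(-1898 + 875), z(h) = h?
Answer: -6648226/4503907 - 3133*I*sqrt(1023)/4503907 ≈ -1.4761 - 0.022249*I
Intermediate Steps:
N = I*sqrt(1023) (N = sqrt(-1023) = I*sqrt(1023) ≈ 31.984*I)
G(r) = 155 - 5*r (G(r) = (-31 + r)*(-5) = 155 - 5*r)
(2943 + G(z(-7)))/(-2122 + N) = (2943 + (155 - 5*(-7)))/(-2122 + I*sqrt(1023)) = (2943 + (155 + 35))/(-2122 + I*sqrt(1023)) = (2943 + 190)/(-2122 + I*sqrt(1023)) = 3133/(-2122 + I*sqrt(1023))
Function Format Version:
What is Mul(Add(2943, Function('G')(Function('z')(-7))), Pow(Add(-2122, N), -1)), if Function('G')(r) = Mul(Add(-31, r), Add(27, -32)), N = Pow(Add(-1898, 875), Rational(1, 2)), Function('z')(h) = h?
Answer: Add(Rational(-6648226, 4503907), Mul(Rational(-3133, 4503907), I, Pow(1023, Rational(1, 2)))) ≈ Add(-1.4761, Mul(-0.022249, I))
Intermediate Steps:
N = Mul(I, Pow(1023, Rational(1, 2))) (N = Pow(-1023, Rational(1, 2)) = Mul(I, Pow(1023, Rational(1, 2))) ≈ Mul(31.984, I))
Function('G')(r) = Add(155, Mul(-5, r)) (Function('G')(r) = Mul(Add(-31, r), -5) = Add(155, Mul(-5, r)))
Mul(Add(2943, Function('G')(Function('z')(-7))), Pow(Add(-2122, N), -1)) = Mul(Add(2943, Add(155, Mul(-5, -7))), Pow(Add(-2122, Mul(I, Pow(1023, Rational(1, 2)))), -1)) = Mul(Add(2943, Add(155, 35)), Pow(Add(-2122, Mul(I, Pow(1023, Rational(1, 2)))), -1)) = Mul(Add(2943, 190), Pow(Add(-2122, Mul(I, Pow(1023, Rational(1, 2)))), -1)) = Mul(3133, Pow(Add(-2122, Mul(I, Pow(1023, Rational(1, 2)))), -1))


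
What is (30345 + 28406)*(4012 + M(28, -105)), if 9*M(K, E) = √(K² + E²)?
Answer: 235709012 + 411257*√241/9 ≈ 2.3642e+8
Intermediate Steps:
M(K, E) = √(E² + K²)/9 (M(K, E) = √(K² + E²)/9 = √(E² + K²)/9)
(30345 + 28406)*(4012 + M(28, -105)) = (30345 + 28406)*(4012 + √((-105)² + 28²)/9) = 58751*(4012 + √(11025 + 784)/9) = 58751*(4012 + √11809/9) = 58751*(4012 + (7*√241)/9) = 58751*(4012 + 7*√241/9) = 235709012 + 411257*√241/9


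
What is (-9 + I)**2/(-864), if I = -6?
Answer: -25/96 ≈ -0.26042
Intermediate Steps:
(-9 + I)**2/(-864) = (-9 - 6)**2/(-864) = (-15)**2*(-1/864) = 225*(-1/864) = -25/96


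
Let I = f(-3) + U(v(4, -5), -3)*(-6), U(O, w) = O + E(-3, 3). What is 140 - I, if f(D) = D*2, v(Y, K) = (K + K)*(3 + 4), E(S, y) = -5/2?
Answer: -289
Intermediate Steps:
E(S, y) = -5/2 (E(S, y) = -5*½ = -5/2)
v(Y, K) = 14*K (v(Y, K) = (2*K)*7 = 14*K)
U(O, w) = -5/2 + O (U(O, w) = O - 5/2 = -5/2 + O)
f(D) = 2*D
I = 429 (I = 2*(-3) + (-5/2 + 14*(-5))*(-6) = -6 + (-5/2 - 70)*(-6) = -6 - 145/2*(-6) = -6 + 435 = 429)
140 - I = 140 - 1*429 = 140 - 429 = -289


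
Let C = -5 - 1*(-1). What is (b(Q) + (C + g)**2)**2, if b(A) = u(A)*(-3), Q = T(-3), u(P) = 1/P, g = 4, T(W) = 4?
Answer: 9/16 ≈ 0.56250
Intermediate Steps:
C = -4 (C = -5 + 1 = -4)
u(P) = 1/P
Q = 4
b(A) = -3/A
(b(Q) + (C + g)**2)**2 = (-3/4 + (-4 + 4)**2)**2 = (-3*1/4 + 0**2)**2 = (-3/4 + 0)**2 = (-3/4)**2 = 9/16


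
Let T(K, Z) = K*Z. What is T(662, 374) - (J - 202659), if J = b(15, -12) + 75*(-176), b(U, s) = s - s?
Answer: 463447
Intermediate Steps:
b(U, s) = 0
J = -13200 (J = 0 + 75*(-176) = 0 - 13200 = -13200)
T(662, 374) - (J - 202659) = 662*374 - (-13200 - 202659) = 247588 - 1*(-215859) = 247588 + 215859 = 463447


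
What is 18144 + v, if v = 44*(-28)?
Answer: 16912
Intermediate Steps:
v = -1232
18144 + v = 18144 - 1232 = 16912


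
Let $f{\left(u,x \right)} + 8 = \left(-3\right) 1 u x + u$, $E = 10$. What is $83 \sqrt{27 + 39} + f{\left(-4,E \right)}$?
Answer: $108 + 83 \sqrt{66} \approx 782.29$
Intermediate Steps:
$f{\left(u,x \right)} = -8 + u - 3 u x$ ($f{\left(u,x \right)} = -8 + \left(\left(-3\right) 1 u x + u\right) = -8 + \left(- 3 u x + u\right) = -8 - \left(- u + 3 u x\right) = -8 + u - 3 u x$)
$83 \sqrt{27 + 39} + f{\left(-4,E \right)} = 83 \sqrt{27 + 39} - \left(12 - 120\right) = 83 \sqrt{66} - -108 = 83 \sqrt{66} + 108 = 108 + 83 \sqrt{66}$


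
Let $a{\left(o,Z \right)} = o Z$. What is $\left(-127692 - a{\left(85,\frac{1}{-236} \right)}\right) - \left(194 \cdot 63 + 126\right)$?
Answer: $- \frac{33049355}{236} \approx -1.4004 \cdot 10^{5}$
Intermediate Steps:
$a{\left(o,Z \right)} = Z o$
$\left(-127692 - a{\left(85,\frac{1}{-236} \right)}\right) - \left(194 \cdot 63 + 126\right) = \left(-127692 - \frac{1}{-236} \cdot 85\right) - \left(194 \cdot 63 + 126\right) = \left(-127692 - \left(- \frac{1}{236}\right) 85\right) - \left(12222 + 126\right) = \left(-127692 - - \frac{85}{236}\right) - 12348 = \left(-127692 + \frac{85}{236}\right) - 12348 = - \frac{30135227}{236} - 12348 = - \frac{33049355}{236}$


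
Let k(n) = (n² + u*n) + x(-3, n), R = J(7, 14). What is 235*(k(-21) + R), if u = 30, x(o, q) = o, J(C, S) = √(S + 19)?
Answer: -45120 + 235*√33 ≈ -43770.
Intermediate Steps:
J(C, S) = √(19 + S)
R = √33 (R = √(19 + 14) = √33 ≈ 5.7446)
k(n) = -3 + n² + 30*n (k(n) = (n² + 30*n) - 3 = -3 + n² + 30*n)
235*(k(-21) + R) = 235*((-3 + (-21)² + 30*(-21)) + √33) = 235*((-3 + 441 - 630) + √33) = 235*(-192 + √33) = -45120 + 235*√33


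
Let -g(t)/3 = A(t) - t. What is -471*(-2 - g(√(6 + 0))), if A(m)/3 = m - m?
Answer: 942 + 1413*√6 ≈ 4403.1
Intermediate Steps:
A(m) = 0 (A(m) = 3*(m - m) = 3*0 = 0)
g(t) = 3*t (g(t) = -3*(0 - t) = -(-3)*t = 3*t)
-471*(-2 - g(√(6 + 0))) = -471*(-2 - 3*√(6 + 0)) = -471*(-2 - 3*√6) = 942 + 1413*√6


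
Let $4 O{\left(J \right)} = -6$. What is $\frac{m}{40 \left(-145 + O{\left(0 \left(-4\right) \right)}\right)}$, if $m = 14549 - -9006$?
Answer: $- \frac{4711}{1172} \approx -4.0196$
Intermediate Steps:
$m = 23555$ ($m = 14549 + 9006 = 23555$)
$O{\left(J \right)} = - \frac{3}{2}$ ($O{\left(J \right)} = \frac{1}{4} \left(-6\right) = - \frac{3}{2}$)
$\frac{m}{40 \left(-145 + O{\left(0 \left(-4\right) \right)}\right)} = \frac{23555}{40 \left(-145 - \frac{3}{2}\right)} = \frac{23555}{40 \left(- \frac{293}{2}\right)} = \frac{23555}{-5860} = 23555 \left(- \frac{1}{5860}\right) = - \frac{4711}{1172}$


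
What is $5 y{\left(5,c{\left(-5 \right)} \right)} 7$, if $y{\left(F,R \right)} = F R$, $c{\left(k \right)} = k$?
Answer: $-875$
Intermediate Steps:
$5 y{\left(5,c{\left(-5 \right)} \right)} 7 = 5 \cdot 5 \left(-5\right) 7 = 5 \left(-25\right) 7 = \left(-125\right) 7 = -875$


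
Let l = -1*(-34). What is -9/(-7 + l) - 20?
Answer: -61/3 ≈ -20.333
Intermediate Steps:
l = 34
-9/(-7 + l) - 20 = -9/(-7 + 34) - 20 = -9/27 - 20 = (1/27)*(-9) - 20 = -1/3 - 20 = -61/3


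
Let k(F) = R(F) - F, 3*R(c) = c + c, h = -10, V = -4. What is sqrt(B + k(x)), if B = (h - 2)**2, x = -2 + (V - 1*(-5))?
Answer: sqrt(1299)/3 ≈ 12.014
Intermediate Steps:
R(c) = 2*c/3 (R(c) = (c + c)/3 = (2*c)/3 = 2*c/3)
x = -1 (x = -2 + (-4 - 1*(-5)) = -2 + (-4 + 5) = -2 + 1 = -1)
B = 144 (B = (-10 - 2)**2 = (-12)**2 = 144)
k(F) = -F/3 (k(F) = 2*F/3 - F = -F/3)
sqrt(B + k(x)) = sqrt(144 - 1/3*(-1)) = sqrt(144 + 1/3) = sqrt(433/3) = sqrt(1299)/3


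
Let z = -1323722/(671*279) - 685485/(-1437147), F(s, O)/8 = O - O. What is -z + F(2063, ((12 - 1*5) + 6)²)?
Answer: 197117126641/29894094747 ≈ 6.5938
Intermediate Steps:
F(s, O) = 0 (F(s, O) = 8*(O - O) = 8*0 = 0)
z = -197117126641/29894094747 (z = -1323722/187209 - 685485*(-1/1437147) = -1323722*1/187209 + 76165/159683 = -1323722/187209 + 76165/159683 = -197117126641/29894094747 ≈ -6.5938)
-z + F(2063, ((12 - 1*5) + 6)²) = -1*(-197117126641/29894094747) + 0 = 197117126641/29894094747 + 0 = 197117126641/29894094747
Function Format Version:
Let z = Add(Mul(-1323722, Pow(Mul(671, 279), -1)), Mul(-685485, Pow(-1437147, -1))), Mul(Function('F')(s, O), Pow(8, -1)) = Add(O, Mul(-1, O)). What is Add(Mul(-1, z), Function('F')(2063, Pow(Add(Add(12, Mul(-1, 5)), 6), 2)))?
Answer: Rational(197117126641, 29894094747) ≈ 6.5938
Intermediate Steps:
Function('F')(s, O) = 0 (Function('F')(s, O) = Mul(8, Add(O, Mul(-1, O))) = Mul(8, 0) = 0)
z = Rational(-197117126641, 29894094747) (z = Add(Mul(-1323722, Pow(187209, -1)), Mul(-685485, Rational(-1, 1437147))) = Add(Mul(-1323722, Rational(1, 187209)), Rational(76165, 159683)) = Add(Rational(-1323722, 187209), Rational(76165, 159683)) = Rational(-197117126641, 29894094747) ≈ -6.5938)
Add(Mul(-1, z), Function('F')(2063, Pow(Add(Add(12, Mul(-1, 5)), 6), 2))) = Add(Mul(-1, Rational(-197117126641, 29894094747)), 0) = Add(Rational(197117126641, 29894094747), 0) = Rational(197117126641, 29894094747)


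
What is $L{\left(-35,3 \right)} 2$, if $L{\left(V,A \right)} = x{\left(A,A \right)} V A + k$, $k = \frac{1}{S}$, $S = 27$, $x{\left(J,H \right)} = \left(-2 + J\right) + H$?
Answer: $- \frac{22678}{27} \approx -839.93$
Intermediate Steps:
$x{\left(J,H \right)} = -2 + H + J$
$k = \frac{1}{27} \approx 0.037037$
$L{\left(V,A \right)} = \frac{1}{27} + A V \left(-2 + 2 A\right)$ ($L{\left(V,A \right)} = \left(-2 + A + A\right) V A + \frac{1}{27} = \left(-2 + 2 A\right) V A + \frac{1}{27} = V \left(-2 + 2 A\right) A + \frac{1}{27} = A V \left(-2 + 2 A\right) + \frac{1}{27} = \frac{1}{27} + A V \left(-2 + 2 A\right)$)
$L{\left(-35,3 \right)} 2 = \left(\frac{1}{27} + 2 \cdot 3 \left(-35\right) \left(-1 + 3\right)\right) 2 = \left(\frac{1}{27} + 2 \cdot 3 \left(-35\right) 2\right) 2 = \left(\frac{1}{27} - 420\right) 2 = \left(- \frac{11339}{27}\right) 2 = - \frac{22678}{27}$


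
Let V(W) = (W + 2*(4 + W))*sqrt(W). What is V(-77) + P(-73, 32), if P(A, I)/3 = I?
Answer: 96 - 223*I*sqrt(77) ≈ 96.0 - 1956.8*I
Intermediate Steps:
P(A, I) = 3*I
V(W) = sqrt(W)*(8 + 3*W) (V(W) = (W + (8 + 2*W))*sqrt(W) = (8 + 3*W)*sqrt(W) = sqrt(W)*(8 + 3*W))
V(-77) + P(-73, 32) = sqrt(-77)*(8 + 3*(-77)) + 3*32 = (I*sqrt(77))*(8 - 231) + 96 = (I*sqrt(77))*(-223) + 96 = -223*I*sqrt(77) + 96 = 96 - 223*I*sqrt(77)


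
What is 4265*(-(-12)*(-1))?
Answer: -51180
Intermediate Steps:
4265*(-(-12)*(-1)) = 4265*(-3*4) = 4265*(-12) = -51180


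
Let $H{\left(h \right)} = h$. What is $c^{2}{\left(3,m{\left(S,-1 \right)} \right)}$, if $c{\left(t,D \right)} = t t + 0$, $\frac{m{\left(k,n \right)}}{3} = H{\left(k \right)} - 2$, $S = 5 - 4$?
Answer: $81$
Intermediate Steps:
$S = 1$ ($S = 5 - 4 = 1$)
$m{\left(k,n \right)} = -6 + 3 k$ ($m{\left(k,n \right)} = 3 \left(k - 2\right) = 3 \left(-2 + k\right) = -6 + 3 k$)
$c{\left(t,D \right)} = t^{2}$ ($c{\left(t,D \right)} = t^{2} + 0 = t^{2}$)
$c^{2}{\left(3,m{\left(S,-1 \right)} \right)} = \left(3^{2}\right)^{2} = 9^{2} = 81$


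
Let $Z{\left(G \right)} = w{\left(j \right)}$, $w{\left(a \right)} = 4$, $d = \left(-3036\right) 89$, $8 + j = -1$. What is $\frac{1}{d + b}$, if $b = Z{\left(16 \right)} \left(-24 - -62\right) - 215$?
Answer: $- \frac{1}{270267} \approx -3.7 \cdot 10^{-6}$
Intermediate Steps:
$j = -9$ ($j = -8 - 1 = -9$)
$d = -270204$
$Z{\left(G \right)} = 4$
$b = -63$ ($b = 4 \left(-24 - -62\right) - 215 = 4 \left(-24 + 62\right) - 215 = 4 \cdot 38 - 215 = 152 - 215 = -63$)
$\frac{1}{d + b} = \frac{1}{-270204 - 63} = \frac{1}{-270267} = - \frac{1}{270267}$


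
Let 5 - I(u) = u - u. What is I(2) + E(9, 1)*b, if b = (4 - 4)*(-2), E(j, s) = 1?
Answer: 5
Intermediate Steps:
I(u) = 5 (I(u) = 5 - (u - u) = 5 - 1*0 = 5 + 0 = 5)
b = 0 (b = 0*(-2) = 0)
I(2) + E(9, 1)*b = 5 + 1*0 = 5 + 0 = 5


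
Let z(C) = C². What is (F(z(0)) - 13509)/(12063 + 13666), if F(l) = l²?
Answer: -13509/25729 ≈ -0.52505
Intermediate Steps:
(F(z(0)) - 13509)/(12063 + 13666) = ((0²)² - 13509)/(12063 + 13666) = (0² - 13509)/25729 = (0 - 13509)*(1/25729) = -13509*1/25729 = -13509/25729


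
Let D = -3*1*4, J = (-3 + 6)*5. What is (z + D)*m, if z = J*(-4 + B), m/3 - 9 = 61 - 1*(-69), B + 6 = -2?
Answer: -80064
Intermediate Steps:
B = -8 (B = -6 - 2 = -8)
J = 15 (J = 3*5 = 15)
m = 417 (m = 27 + 3*(61 - 1*(-69)) = 27 + 3*(61 + 69) = 27 + 3*130 = 27 + 390 = 417)
z = -180 (z = 15*(-4 - 8) = 15*(-12) = -180)
D = -12 (D = -3*4 = -12)
(z + D)*m = (-180 - 12)*417 = -192*417 = -80064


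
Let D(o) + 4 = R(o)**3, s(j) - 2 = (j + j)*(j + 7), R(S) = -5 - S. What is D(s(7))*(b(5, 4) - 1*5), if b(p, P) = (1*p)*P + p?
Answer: -167308620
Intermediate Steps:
b(p, P) = p + P*p (b(p, P) = p*P + p = P*p + p = p + P*p)
s(j) = 2 + 2*j*(7 + j) (s(j) = 2 + (j + j)*(j + 7) = 2 + (2*j)*(7 + j) = 2 + 2*j*(7 + j))
D(o) = -4 + (-5 - o)**3
D(s(7))*(b(5, 4) - 1*5) = (-4 - (5 + (2 + 2*7**2 + 14*7))**3)*(5*(1 + 4) - 1*5) = (-4 - (5 + (2 + 2*49 + 98))**3)*(5*5 - 5) = (-4 - (5 + (2 + 98 + 98))**3)*(25 - 5) = (-4 - (5 + 198)**3)*20 = (-4 - 1*203**3)*20 = (-4 - 1*8365427)*20 = (-4 - 8365427)*20 = -8365431*20 = -167308620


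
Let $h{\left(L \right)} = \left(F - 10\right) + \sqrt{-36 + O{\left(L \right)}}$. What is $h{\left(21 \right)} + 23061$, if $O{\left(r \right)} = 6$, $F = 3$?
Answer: $23054 + i \sqrt{30} \approx 23054.0 + 5.4772 i$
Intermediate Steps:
$h{\left(L \right)} = -7 + i \sqrt{30}$ ($h{\left(L \right)} = \left(3 - 10\right) + \sqrt{-36 + 6} = -7 + \sqrt{-30} = -7 + i \sqrt{30}$)
$h{\left(21 \right)} + 23061 = \left(-7 + i \sqrt{30}\right) + 23061 = 23054 + i \sqrt{30}$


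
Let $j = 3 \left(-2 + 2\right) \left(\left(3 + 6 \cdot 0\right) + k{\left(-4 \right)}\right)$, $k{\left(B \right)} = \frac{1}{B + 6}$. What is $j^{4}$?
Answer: $0$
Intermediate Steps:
$k{\left(B \right)} = \frac{1}{6 + B}$
$j = 0$ ($j = 3 \left(-2 + 2\right) \left(\left(3 + 6 \cdot 0\right) + \frac{1}{6 - 4}\right) = 3 \cdot 0 \left(\left(3 + 0\right) + \frac{1}{2}\right) = 0 \left(3 + \frac{1}{2}\right) = 0 \cdot \frac{7}{2} = 0$)
$j^{4} = 0^{4} = 0$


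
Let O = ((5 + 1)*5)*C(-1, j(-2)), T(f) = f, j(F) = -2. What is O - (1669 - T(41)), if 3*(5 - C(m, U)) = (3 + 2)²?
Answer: -1728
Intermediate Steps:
C(m, U) = -10/3 (C(m, U) = 5 - (3 + 2)²/3 = 5 - ⅓*5² = 5 - ⅓*25 = 5 - 25/3 = -10/3)
O = -100 (O = ((5 + 1)*5)*(-10/3) = (6*5)*(-10/3) = 30*(-10/3) = -100)
O - (1669 - T(41)) = -100 - (1669 - 1*41) = -100 - (1669 - 41) = -100 - 1*1628 = -100 - 1628 = -1728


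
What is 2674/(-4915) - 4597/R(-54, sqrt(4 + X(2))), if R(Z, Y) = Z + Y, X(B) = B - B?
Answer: 22455207/255580 ≈ 87.860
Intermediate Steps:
X(B) = 0
R(Z, Y) = Y + Z
2674/(-4915) - 4597/R(-54, sqrt(4 + X(2))) = 2674/(-4915) - 4597/(sqrt(4 + 0) - 54) = 2674*(-1/4915) - 4597/(sqrt(4) - 54) = -2674/4915 - 4597/(2 - 54) = -2674/4915 - 4597/(-52) = -2674/4915 - 4597*(-1/52) = -2674/4915 + 4597/52 = 22455207/255580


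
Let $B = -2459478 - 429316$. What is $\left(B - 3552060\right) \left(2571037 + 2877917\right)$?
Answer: $-35095917166716$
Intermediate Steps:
$B = -2888794$ ($B = -2459478 - 429316 = -2888794$)
$\left(B - 3552060\right) \left(2571037 + 2877917\right) = \left(-2888794 - 3552060\right) \left(2571037 + 2877917\right) = \left(-6440854\right) 5448954 = -35095917166716$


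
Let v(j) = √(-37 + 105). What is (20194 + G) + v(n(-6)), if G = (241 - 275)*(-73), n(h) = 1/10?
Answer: 22676 + 2*√17 ≈ 22684.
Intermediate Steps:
n(h) = ⅒
G = 2482 (G = -34*(-73) = 2482)
v(j) = 2*√17 (v(j) = √68 = 2*√17)
(20194 + G) + v(n(-6)) = (20194 + 2482) + 2*√17 = 22676 + 2*√17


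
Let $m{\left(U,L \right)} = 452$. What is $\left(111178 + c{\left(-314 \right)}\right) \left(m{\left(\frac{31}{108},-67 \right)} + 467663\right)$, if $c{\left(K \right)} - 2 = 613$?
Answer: $52331980195$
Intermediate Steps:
$c{\left(K \right)} = 615$ ($c{\left(K \right)} = 2 + 613 = 615$)
$\left(111178 + c{\left(-314 \right)}\right) \left(m{\left(\frac{31}{108},-67 \right)} + 467663\right) = \left(111178 + 615\right) \left(452 + 467663\right) = 111793 \cdot 468115 = 52331980195$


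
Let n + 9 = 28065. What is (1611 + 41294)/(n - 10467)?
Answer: 42905/17589 ≈ 2.4393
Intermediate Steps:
n = 28056 (n = -9 + 28065 = 28056)
(1611 + 41294)/(n - 10467) = (1611 + 41294)/(28056 - 10467) = 42905/17589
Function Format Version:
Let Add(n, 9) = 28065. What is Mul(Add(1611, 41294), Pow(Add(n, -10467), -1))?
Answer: Rational(42905, 17589) ≈ 2.4393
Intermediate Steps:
n = 28056 (n = Add(-9, 28065) = 28056)
Mul(Add(1611, 41294), Pow(Add(n, -10467), -1)) = Mul(Add(1611, 41294), Pow(Add(28056, -10467), -1)) = Mul(42905, Pow(17589, -1)) = Mul(42905, Rational(1, 17589)) = Rational(42905, 17589)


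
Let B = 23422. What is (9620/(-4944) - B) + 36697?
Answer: 16405495/1236 ≈ 13273.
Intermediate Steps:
(9620/(-4944) - B) + 36697 = (9620/(-4944) - 1*23422) + 36697 = (9620*(-1/4944) - 23422) + 36697 = (-2405/1236 - 23422) + 36697 = -28951997/1236 + 36697 = 16405495/1236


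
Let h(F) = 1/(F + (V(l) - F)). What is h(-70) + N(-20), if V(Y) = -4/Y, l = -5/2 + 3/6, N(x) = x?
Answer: -39/2 ≈ -19.500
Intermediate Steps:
l = -2 (l = -5*½ + 3*(⅙) = -5/2 + ½ = -2)
h(F) = ½ (h(F) = 1/(F + (-4/(-2) - F)) = 1/(F + (-4*(-½) - F)) = 1/(F + (2 - F)) = 1/2 = ½)
h(-70) + N(-20) = ½ - 20 = -39/2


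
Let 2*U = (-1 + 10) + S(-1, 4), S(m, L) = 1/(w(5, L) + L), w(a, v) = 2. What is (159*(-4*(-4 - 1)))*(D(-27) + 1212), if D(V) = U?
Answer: 3868735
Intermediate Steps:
S(m, L) = 1/(2 + L)
U = 55/12 (U = ((-1 + 10) + 1/(2 + 4))/2 = (9 + 1/6)/2 = (9 + ⅙)/2 = (½)*(55/6) = 55/12 ≈ 4.5833)
D(V) = 55/12
(159*(-4*(-4 - 1)))*(D(-27) + 1212) = (159*(-4*(-4 - 1)))*(55/12 + 1212) = (159*(-4*(-5)))*(14599/12) = (159*20)*(14599/12) = 3180*(14599/12) = 3868735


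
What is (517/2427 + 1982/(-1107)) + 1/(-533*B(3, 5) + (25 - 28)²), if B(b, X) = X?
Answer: -3752933803/2378615328 ≈ -1.5778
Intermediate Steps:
(517/2427 + 1982/(-1107)) + 1/(-533*B(3, 5) + (25 - 28)²) = (517/2427 + 1982/(-1107)) + 1/(-533*5 + (25 - 28)²) = (517*(1/2427) + 1982*(-1/1107)) + 1/(-2665 + (-3)²) = (517/2427 - 1982/1107) + 1/(-2665 + 9) = -1412665/895563 + 1/(-2656) = -1412665/895563 - 1/2656 = -3752933803/2378615328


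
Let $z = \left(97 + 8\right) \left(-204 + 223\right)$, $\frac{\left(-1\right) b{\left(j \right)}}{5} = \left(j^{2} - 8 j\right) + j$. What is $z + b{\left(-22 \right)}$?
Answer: $-1195$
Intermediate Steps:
$b{\left(j \right)} = - 5 j^{2} + 35 j$ ($b{\left(j \right)} = - 5 \left(\left(j^{2} - 8 j\right) + j\right) = - 5 \left(j^{2} - 7 j\right) = - 5 j^{2} + 35 j$)
$z = 1995$ ($z = 105 \cdot 19 = 1995$)
$z + b{\left(-22 \right)} = 1995 + 5 \left(-22\right) \left(7 - -22\right) = 1995 + 5 \left(-22\right) \left(7 + 22\right) = 1995 + 5 \left(-22\right) 29 = 1995 - 3190 = -1195$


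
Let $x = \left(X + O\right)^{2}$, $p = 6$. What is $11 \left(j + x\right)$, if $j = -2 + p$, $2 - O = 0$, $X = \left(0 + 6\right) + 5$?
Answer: $1903$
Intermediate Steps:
$X = 11$ ($X = 6 + 5 = 11$)
$O = 2$ ($O = 2 - 0 = 2 + 0 = 2$)
$j = 4$ ($j = -2 + 6 = 4$)
$x = 169$ ($x = \left(11 + 2\right)^{2} = 13^{2} = 169$)
$11 \left(j + x\right) = 11 \left(4 + 169\right) = 11 \cdot 173 = 1903$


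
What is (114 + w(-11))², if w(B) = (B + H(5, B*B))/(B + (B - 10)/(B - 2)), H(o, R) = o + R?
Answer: 154082569/14884 ≈ 10352.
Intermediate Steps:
H(o, R) = R + o
w(B) = (5 + B + B²)/(B + (-10 + B)/(-2 + B)) (w(B) = (B + (B*B + 5))/(B + (B - 10)/(B - 2)) = (B + (B² + 5))/(B + (-10 + B)/(-2 + B)) = (B + (5 + B²))/(B + (-10 + B)/(-2 + B)) = (5 + B + B²)/(B + (-10 + B)/(-2 + B)))
(114 + w(-11))² = (114 + (-10 + (-11)³ - 1*(-11)² + 3*(-11))/(-10 + (-11)² - 1*(-11)))² = (114 + (-10 - 1331 - 1*121 - 33)/(-10 + 121 + 11))² = (114 + (-10 - 1331 - 121 - 33)/122)² = (114 + (1/122)*(-1495))² = (114 - 1495/122)² = (12413/122)² = 154082569/14884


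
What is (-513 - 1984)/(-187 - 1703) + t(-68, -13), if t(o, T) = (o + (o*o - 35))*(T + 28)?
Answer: 128172847/1890 ≈ 67816.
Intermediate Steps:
t(o, T) = (28 + T)*(-35 + o + o**2) (t(o, T) = (o + (o**2 - 35))*(28 + T) = (o + (-35 + o**2))*(28 + T) = (-35 + o + o**2)*(28 + T) = (28 + T)*(-35 + o + o**2))
(-513 - 1984)/(-187 - 1703) + t(-68, -13) = (-513 - 1984)/(-187 - 1703) + (-980 - 35*(-13) + 28*(-68) + 28*(-68)**2 - 13*(-68) - 13*(-68)**2) = -2497/(-1890) + (-980 + 455 - 1904 + 28*4624 + 884 - 13*4624) = -2497*(-1/1890) + (-980 + 455 - 1904 + 129472 + 884 - 60112) = 2497/1890 + 67815 = 128172847/1890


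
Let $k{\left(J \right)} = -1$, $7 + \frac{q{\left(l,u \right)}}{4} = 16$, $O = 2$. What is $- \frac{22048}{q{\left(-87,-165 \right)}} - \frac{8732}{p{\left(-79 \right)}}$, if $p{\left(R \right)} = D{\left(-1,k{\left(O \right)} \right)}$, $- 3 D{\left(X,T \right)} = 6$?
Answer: $\frac{33782}{9} \approx 3753.6$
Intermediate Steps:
$q{\left(l,u \right)} = 36$ ($q{\left(l,u \right)} = -28 + 4 \cdot 16 = -28 + 64 = 36$)
$D{\left(X,T \right)} = -2$ ($D{\left(X,T \right)} = \left(- \frac{1}{3}\right) 6 = -2$)
$p{\left(R \right)} = -2$
$- \frac{22048}{q{\left(-87,-165 \right)}} - \frac{8732}{p{\left(-79 \right)}} = - \frac{22048}{36} - \frac{8732}{-2} = \left(-22048\right) \frac{1}{36} - -4366 = - \frac{5512}{9} + 4366 = \frac{33782}{9}$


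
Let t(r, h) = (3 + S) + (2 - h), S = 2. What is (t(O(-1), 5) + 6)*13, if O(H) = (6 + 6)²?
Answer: 104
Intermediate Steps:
O(H) = 144 (O(H) = 12² = 144)
t(r, h) = 7 - h (t(r, h) = (3 + 2) + (2 - h) = 5 + (2 - h) = 7 - h)
(t(O(-1), 5) + 6)*13 = ((7 - 1*5) + 6)*13 = ((7 - 5) + 6)*13 = (2 + 6)*13 = 8*13 = 104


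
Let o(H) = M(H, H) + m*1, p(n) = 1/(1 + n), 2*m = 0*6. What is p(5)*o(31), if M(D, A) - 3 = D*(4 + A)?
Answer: 544/3 ≈ 181.33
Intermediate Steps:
m = 0 (m = (0*6)/2 = (1/2)*0 = 0)
M(D, A) = 3 + D*(4 + A)
o(H) = 3 + H**2 + 4*H (o(H) = (3 + 4*H + H*H) + 0*1 = (3 + 4*H + H**2) + 0 = (3 + H**2 + 4*H) + 0 = 3 + H**2 + 4*H)
p(5)*o(31) = (3 + 31**2 + 4*31)/(1 + 5) = (3 + 961 + 124)/6 = (1/6)*1088 = 544/3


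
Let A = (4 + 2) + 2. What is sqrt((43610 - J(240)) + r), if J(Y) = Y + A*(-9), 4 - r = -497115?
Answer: sqrt(540561) ≈ 735.23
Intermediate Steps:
r = 497119 (r = 4 - 1*(-497115) = 4 + 497115 = 497119)
A = 8 (A = 6 + 2 = 8)
J(Y) = -72 + Y (J(Y) = Y + 8*(-9) = Y - 72 = -72 + Y)
sqrt((43610 - J(240)) + r) = sqrt((43610 - (-72 + 240)) + 497119) = sqrt((43610 - 1*168) + 497119) = sqrt((43610 - 168) + 497119) = sqrt(43442 + 497119) = sqrt(540561)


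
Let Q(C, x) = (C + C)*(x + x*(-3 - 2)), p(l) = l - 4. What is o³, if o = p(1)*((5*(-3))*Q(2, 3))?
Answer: -10077696000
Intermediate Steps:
p(l) = -4 + l
Q(C, x) = -8*C*x (Q(C, x) = (2*C)*(x + x*(-5)) = (2*C)*(x - 5*x) = (2*C)*(-4*x) = -8*C*x)
o = -2160 (o = (-4 + 1)*((5*(-3))*(-8*2*3)) = -(-45)*(-48) = -3*720 = -2160)
o³ = (-2160)³ = -10077696000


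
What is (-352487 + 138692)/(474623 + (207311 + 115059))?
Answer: -213795/796993 ≈ -0.26825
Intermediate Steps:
(-352487 + 138692)/(474623 + (207311 + 115059)) = -213795/(474623 + 322370) = -213795/796993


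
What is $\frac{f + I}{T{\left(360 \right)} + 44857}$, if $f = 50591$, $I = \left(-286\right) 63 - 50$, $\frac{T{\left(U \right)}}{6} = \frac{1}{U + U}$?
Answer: $\frac{3902760}{5382841} \approx 0.72504$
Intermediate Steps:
$T{\left(U \right)} = \frac{3}{U}$ ($T{\left(U \right)} = \frac{6}{U + U} = \frac{6}{2 U} = 6 \frac{1}{2 U} = \frac{3}{U}$)
$I = -18068$ ($I = -18018 - 50 = -18068$)
$\frac{f + I}{T{\left(360 \right)} + 44857} = \frac{50591 - 18068}{\frac{3}{360} + 44857} = \frac{32523}{3 \cdot \frac{1}{360} + 44857} = \frac{32523}{\frac{1}{120} + 44857} = \frac{32523}{\frac{5382841}{120}} = 32523 \cdot \frac{120}{5382841} = \frac{3902760}{5382841}$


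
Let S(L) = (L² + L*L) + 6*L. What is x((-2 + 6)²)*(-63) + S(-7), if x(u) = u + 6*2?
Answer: -1708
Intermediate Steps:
S(L) = 2*L² + 6*L (S(L) = (L² + L²) + 6*L = 2*L² + 6*L)
x(u) = 12 + u (x(u) = u + 12 = 12 + u)
x((-2 + 6)²)*(-63) + S(-7) = (12 + (-2 + 6)²)*(-63) + 2*(-7)*(3 - 7) = (12 + 4²)*(-63) + 2*(-7)*(-4) = (12 + 16)*(-63) + 56 = 28*(-63) + 56 = -1764 + 56 = -1708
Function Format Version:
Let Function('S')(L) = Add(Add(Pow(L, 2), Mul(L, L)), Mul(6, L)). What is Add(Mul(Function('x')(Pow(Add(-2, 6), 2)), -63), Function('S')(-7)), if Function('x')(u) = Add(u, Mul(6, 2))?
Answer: -1708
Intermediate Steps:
Function('S')(L) = Add(Mul(2, Pow(L, 2)), Mul(6, L)) (Function('S')(L) = Add(Add(Pow(L, 2), Pow(L, 2)), Mul(6, L)) = Add(Mul(2, Pow(L, 2)), Mul(6, L)))
Function('x')(u) = Add(12, u) (Function('x')(u) = Add(u, 12) = Add(12, u))
Add(Mul(Function('x')(Pow(Add(-2, 6), 2)), -63), Function('S')(-7)) = Add(Mul(Add(12, Pow(Add(-2, 6), 2)), -63), Mul(2, -7, Add(3, -7))) = Add(Mul(Add(12, Pow(4, 2)), -63), Mul(2, -7, -4)) = Add(Mul(Add(12, 16), -63), 56) = Add(Mul(28, -63), 56) = Add(-1764, 56) = -1708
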